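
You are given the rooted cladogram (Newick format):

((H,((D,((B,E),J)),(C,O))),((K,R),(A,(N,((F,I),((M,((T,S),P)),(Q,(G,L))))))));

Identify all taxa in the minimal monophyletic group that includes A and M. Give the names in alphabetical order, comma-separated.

Tracing A: it sits inside (A,(N,((F,I),((M,((T,S),P)),(Q,(G,L)))))).
Tracing M: it sits inside (M,((T,S),P)).
The smallest clade enclosing both is (A,(N,((F,I),((M,((T,S),P)),(Q,(G,L)))))); the answer is its 11 terminal taxa in alphabetical order.

A, F, G, I, L, M, N, P, Q, S, T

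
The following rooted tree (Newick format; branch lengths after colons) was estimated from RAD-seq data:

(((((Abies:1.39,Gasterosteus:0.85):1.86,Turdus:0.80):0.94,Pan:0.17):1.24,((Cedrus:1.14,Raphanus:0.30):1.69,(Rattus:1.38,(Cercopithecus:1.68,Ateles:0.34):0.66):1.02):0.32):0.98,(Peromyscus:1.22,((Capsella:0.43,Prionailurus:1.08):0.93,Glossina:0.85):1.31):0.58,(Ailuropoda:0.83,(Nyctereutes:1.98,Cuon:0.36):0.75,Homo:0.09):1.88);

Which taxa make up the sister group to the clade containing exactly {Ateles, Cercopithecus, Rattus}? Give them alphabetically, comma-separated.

The clade containing exactly {Ateles, Cercopithecus, Rattus} attaches to the tree at the node subtending ((Cedrus,Raphanus),(Rattus,(Cercopithecus,Ateles))).
The other lineage descending from that same node — the sister group — is (Cedrus,Raphanus); its 2 tips in alphabetical order are the answer.

Cedrus, Raphanus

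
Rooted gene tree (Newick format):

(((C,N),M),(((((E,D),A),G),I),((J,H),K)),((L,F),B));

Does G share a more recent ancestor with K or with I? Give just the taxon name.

The MRCA of G and I subtends ((((E,D),A),G),I) (5 taxa).
The MRCA of G and K subtends (((((E,D),A),G),I),((J,H),K)) (8 taxa).
The first is nested inside the second, so G shares a more recent common ancestor with I.

I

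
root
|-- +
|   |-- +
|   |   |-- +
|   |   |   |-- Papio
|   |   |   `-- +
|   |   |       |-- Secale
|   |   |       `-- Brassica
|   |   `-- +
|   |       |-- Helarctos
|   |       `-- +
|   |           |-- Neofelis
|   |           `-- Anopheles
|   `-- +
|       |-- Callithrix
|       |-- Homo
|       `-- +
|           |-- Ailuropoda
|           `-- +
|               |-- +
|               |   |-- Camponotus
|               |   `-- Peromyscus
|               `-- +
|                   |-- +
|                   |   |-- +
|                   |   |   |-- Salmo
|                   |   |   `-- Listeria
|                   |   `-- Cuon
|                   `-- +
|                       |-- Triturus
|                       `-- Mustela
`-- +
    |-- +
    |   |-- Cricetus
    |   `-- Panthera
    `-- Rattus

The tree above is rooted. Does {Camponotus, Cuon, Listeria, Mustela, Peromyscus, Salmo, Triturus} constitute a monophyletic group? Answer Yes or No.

The most recent common ancestor of these taxa subtends ((Camponotus,Peromyscus),(((Salmo,Listeria),Cuon),(Triturus,Mustela))).
That clade has exactly 7 tips — every listed taxon and nothing else — so the group is monophyletic.

Yes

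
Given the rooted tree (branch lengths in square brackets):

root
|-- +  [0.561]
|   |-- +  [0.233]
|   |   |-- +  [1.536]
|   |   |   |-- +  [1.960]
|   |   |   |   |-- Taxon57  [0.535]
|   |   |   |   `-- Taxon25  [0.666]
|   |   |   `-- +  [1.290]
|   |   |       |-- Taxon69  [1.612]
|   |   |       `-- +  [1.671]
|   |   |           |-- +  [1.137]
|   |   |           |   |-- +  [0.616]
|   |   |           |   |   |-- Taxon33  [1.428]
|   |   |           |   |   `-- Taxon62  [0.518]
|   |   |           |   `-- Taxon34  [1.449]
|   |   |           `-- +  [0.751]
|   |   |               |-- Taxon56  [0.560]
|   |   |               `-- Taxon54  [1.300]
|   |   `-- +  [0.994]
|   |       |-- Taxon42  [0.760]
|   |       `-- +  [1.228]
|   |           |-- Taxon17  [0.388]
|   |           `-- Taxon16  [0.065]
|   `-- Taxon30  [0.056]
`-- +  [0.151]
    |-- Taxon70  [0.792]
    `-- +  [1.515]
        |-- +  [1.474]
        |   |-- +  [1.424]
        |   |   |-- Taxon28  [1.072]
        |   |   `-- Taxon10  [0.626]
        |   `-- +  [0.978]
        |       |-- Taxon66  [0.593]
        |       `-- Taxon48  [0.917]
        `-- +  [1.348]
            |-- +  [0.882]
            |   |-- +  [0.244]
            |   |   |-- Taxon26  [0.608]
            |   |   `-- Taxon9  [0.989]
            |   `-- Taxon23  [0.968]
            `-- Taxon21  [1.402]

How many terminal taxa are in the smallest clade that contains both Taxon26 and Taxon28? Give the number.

The MRCA of Taxon26 and Taxon28 is the node subtending (((Taxon28,Taxon10),(Taxon66,Taxon48)),(((Taxon26,Taxon9),Taxon23),Taxon21)).
That clade contains 8 terminal taxa: Taxon10, Taxon21, Taxon23, Taxon26, Taxon28, Taxon48, Taxon66, Taxon9.

8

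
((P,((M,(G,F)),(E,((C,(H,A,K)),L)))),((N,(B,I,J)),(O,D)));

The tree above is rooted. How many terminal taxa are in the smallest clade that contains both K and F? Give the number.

9

The MRCA of K and F is the node subtending ((M,(G,F)),(E,((C,(H,A,K)),L))).
That clade contains 9 terminal taxa: A, C, E, F, G, H, K, L, M.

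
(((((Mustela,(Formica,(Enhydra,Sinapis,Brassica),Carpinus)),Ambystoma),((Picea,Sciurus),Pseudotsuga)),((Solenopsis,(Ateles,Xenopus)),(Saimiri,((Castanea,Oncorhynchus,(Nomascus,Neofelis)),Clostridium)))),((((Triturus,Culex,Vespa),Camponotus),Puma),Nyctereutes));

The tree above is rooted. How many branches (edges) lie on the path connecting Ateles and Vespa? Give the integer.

The MRCA of Ateles and Vespa is the root of the tree.
From Ateles up to that node: 5 branches. From Vespa up to the same node: 5 branches. Total: 5 + 5 = 10.

10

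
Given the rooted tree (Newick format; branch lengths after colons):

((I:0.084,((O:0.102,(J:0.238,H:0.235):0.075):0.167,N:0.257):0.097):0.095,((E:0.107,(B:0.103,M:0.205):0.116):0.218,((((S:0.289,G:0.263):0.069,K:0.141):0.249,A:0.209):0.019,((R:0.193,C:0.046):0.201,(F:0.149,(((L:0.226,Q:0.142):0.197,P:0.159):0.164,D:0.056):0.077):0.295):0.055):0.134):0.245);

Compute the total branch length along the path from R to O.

The path runs R → … → MRCA → … → O; the MRCA is the root of the tree.
Branch lengths along that path: 0.193 + 0.201 + 0.055 + 0.134 + 0.245 + 0.095 + 0.097 + 0.167 + 0.102 = 1.289.

1.289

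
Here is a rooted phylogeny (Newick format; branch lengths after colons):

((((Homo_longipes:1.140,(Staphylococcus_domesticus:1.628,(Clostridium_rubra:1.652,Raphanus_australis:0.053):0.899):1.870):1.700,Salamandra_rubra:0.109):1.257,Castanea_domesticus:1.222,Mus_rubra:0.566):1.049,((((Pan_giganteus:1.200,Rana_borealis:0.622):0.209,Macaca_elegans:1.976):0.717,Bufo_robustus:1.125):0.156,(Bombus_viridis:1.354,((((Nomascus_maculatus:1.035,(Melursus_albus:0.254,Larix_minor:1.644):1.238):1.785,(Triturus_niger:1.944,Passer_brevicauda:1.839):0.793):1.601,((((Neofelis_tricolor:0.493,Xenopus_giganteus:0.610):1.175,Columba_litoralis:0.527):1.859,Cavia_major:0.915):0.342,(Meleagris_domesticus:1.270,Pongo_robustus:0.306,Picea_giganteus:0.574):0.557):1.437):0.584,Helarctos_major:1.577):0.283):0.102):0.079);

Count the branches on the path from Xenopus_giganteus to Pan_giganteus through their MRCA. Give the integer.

The MRCA of Xenopus_giganteus and Pan_giganteus is the node subtending ((((Pan_giganteus,Rana_borealis),Macaca_elegans),Bufo_robustus),(Bombus_viridis,((((Nomascus_maculatus,(Melursus_albus,Larix_minor)),(Triturus_niger,Passer_brevicauda)),((((Neofelis_tricolor,Xenopus_giganteus),Columba_litoralis),Cavia_major),(Meleagris_domesticus,Pongo_robustus,Picea_giganteus))),Helarctos_major))).
From Xenopus_giganteus up to that node: 8 branches. From Pan_giganteus up to the same node: 4 branches. Total: 8 + 4 = 12.

12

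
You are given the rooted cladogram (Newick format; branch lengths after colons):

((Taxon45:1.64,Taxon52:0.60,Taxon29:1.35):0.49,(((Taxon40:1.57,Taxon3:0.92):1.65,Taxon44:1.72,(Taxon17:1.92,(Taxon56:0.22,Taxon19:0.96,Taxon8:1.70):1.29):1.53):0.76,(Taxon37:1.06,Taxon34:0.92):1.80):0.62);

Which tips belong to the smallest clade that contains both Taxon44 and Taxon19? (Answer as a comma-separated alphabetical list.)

Taxon17, Taxon19, Taxon3, Taxon40, Taxon44, Taxon56, Taxon8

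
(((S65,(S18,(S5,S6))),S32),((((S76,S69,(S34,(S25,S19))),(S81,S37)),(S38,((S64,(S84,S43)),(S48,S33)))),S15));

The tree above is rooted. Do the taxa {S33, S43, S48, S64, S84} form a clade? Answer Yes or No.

Yes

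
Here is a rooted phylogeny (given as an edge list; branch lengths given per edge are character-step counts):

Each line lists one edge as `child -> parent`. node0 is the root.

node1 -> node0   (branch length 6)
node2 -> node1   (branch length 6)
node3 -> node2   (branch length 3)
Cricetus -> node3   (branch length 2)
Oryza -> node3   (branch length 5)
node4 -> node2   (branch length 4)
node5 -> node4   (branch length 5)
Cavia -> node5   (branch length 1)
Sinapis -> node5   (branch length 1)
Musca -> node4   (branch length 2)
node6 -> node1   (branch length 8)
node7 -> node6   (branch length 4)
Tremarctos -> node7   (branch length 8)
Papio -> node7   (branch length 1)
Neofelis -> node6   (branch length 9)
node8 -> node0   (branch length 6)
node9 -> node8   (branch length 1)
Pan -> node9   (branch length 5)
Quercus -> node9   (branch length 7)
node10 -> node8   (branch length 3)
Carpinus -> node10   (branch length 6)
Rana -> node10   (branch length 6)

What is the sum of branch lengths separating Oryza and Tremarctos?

The path runs Oryza → … → MRCA → … → Tremarctos; the MRCA is the node subtending (((Cricetus,Oryza),((Cavia,Sinapis),Musca)),((Tremarctos,Papio),Neofelis)).
Branch lengths along that path: 5 + 3 + 6 + 8 + 4 + 8 = 34.

34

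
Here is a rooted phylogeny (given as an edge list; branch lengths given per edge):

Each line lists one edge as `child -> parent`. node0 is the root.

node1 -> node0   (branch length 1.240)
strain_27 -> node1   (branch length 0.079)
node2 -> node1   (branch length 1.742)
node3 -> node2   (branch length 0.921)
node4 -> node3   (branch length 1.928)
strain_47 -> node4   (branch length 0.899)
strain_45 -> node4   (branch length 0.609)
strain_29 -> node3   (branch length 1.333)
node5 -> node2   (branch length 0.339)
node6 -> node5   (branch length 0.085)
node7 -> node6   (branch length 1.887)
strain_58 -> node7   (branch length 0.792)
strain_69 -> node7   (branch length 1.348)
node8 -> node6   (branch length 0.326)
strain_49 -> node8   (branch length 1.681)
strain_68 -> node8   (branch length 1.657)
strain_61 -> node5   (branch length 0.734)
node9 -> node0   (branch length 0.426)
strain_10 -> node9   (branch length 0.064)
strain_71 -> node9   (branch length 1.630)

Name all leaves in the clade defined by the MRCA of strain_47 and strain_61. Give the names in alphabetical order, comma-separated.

Tracing strain_47: it sits inside (strain_47,strain_45).
Tracing strain_61: it sits inside (((strain_58,strain_69),(strain_49,strain_68)),strain_61).
The smallest clade enclosing both is (((strain_47,strain_45),strain_29),(((strain_58,strain_69),(strain_49,strain_68)),strain_61)); the answer is its 8 terminal taxa in alphabetical order.

strain_29, strain_45, strain_47, strain_49, strain_58, strain_61, strain_68, strain_69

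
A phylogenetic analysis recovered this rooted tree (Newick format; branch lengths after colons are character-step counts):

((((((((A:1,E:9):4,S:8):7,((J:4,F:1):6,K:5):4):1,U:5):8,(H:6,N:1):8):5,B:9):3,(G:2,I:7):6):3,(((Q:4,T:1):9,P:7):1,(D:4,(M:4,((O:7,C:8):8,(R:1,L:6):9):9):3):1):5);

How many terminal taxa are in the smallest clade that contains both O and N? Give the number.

The MRCA of O and N is the root, so the clade is the entire tree.
That clade contains 21 terminal taxa: A, B, C, D, E, F, G, H, I, J, K, L, M, N, O, P, Q, R, S, T, U.

21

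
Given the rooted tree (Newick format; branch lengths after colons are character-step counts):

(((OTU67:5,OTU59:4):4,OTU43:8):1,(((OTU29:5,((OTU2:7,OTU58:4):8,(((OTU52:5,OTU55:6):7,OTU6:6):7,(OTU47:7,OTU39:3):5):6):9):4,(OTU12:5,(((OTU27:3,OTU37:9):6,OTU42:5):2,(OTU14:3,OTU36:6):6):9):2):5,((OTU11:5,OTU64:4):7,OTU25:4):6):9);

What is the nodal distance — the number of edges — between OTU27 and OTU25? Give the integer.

8

The MRCA of OTU27 and OTU25 is the node subtending (((OTU29,((OTU2,OTU58),(((OTU52,OTU55),OTU6),(OTU47,OTU39)))),(OTU12,(((OTU27,OTU37),OTU42),(OTU14,OTU36)))),((OTU11,OTU64),OTU25)).
From OTU27 up to that node: 6 branches. From OTU25 up to the same node: 2 branches. Total: 6 + 2 = 8.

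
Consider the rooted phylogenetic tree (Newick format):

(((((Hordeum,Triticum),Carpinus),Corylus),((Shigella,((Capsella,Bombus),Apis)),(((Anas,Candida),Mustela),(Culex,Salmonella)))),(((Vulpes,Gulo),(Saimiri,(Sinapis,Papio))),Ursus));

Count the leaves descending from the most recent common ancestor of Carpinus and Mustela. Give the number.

13

The MRCA of Carpinus and Mustela is the node subtending ((((Hordeum,Triticum),Carpinus),Corylus),((Shigella,((Capsella,Bombus),Apis)),(((Anas,Candida),Mustela),(Culex,Salmonella)))).
That clade contains 13 terminal taxa: Anas, Apis, Bombus, Candida, Capsella, Carpinus, Corylus, Culex, Hordeum, Mustela, Salmonella, Shigella, Triticum.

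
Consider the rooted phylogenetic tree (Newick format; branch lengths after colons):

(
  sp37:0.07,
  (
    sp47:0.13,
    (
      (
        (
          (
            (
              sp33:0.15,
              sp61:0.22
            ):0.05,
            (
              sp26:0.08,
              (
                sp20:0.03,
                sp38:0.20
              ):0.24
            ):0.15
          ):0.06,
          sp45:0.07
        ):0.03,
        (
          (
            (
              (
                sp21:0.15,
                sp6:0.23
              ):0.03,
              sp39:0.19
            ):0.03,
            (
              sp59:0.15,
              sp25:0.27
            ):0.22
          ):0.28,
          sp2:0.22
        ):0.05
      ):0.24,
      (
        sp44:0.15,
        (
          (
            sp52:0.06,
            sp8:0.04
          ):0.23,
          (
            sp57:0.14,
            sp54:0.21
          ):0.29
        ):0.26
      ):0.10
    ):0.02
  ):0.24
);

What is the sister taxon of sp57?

sp54

sp57 attaches to the tree at the node subtending (sp57,sp54).
The other lineage descending from that same node — the sister group — is the single tip sp54.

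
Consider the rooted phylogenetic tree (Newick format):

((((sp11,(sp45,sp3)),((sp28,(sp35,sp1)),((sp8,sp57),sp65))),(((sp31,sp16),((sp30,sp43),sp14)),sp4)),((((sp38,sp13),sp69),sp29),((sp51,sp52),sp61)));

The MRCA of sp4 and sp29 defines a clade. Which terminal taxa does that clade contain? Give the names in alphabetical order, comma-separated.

sp1, sp11, sp13, sp14, sp16, sp28, sp29, sp3, sp30, sp31, sp35, sp38, sp4, sp43, sp45, sp51, sp52, sp57, sp61, sp65, sp69, sp8

Tracing sp4: it sits inside (((sp31,sp16),((sp30,sp43),sp14)),sp4).
Tracing sp29: it sits inside (((sp38,sp13),sp69),sp29).
The smallest clade enclosing both is the whole tree (their MRCA is the root), so the answer is all 22 tips in alphabetical order.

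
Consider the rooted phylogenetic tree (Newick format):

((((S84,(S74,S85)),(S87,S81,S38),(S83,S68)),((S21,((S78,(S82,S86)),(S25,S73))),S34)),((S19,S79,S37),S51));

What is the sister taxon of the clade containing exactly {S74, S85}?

S84

The clade containing exactly {S74, S85} attaches to the tree at the node subtending (S84,(S74,S85)).
The other lineage descending from that same node — the sister group — is the single tip S84.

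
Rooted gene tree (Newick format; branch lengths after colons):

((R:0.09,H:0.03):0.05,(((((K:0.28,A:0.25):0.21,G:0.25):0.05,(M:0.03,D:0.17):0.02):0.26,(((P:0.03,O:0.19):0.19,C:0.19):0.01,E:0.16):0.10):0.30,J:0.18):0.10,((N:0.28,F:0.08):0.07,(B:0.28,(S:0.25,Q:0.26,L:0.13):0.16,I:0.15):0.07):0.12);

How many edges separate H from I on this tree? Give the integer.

5

The MRCA of H and I is the root of the tree.
From H up to that node: 2 branches. From I up to the same node: 3 branches. Total: 2 + 3 = 5.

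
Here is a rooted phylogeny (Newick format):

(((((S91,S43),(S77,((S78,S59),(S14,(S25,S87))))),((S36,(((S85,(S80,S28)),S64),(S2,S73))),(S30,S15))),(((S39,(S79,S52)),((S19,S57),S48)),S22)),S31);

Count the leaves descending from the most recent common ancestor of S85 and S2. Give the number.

The MRCA of S85 and S2 is the node subtending (((S85,(S80,S28)),S64),(S2,S73)).
That clade contains 6 terminal taxa: S2, S28, S64, S73, S80, S85.

6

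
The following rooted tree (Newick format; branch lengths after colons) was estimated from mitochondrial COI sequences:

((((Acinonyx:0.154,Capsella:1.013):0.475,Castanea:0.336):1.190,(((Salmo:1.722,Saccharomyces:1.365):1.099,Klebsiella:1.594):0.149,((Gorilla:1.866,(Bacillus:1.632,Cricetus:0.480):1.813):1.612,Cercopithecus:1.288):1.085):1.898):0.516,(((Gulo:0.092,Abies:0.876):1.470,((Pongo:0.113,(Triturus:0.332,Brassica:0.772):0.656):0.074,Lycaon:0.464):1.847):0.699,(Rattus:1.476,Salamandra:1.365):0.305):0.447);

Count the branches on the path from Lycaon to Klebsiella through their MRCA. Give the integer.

8

The MRCA of Lycaon and Klebsiella is the root of the tree.
From Lycaon up to that node: 4 branches. From Klebsiella up to the same node: 4 branches. Total: 4 + 4 = 8.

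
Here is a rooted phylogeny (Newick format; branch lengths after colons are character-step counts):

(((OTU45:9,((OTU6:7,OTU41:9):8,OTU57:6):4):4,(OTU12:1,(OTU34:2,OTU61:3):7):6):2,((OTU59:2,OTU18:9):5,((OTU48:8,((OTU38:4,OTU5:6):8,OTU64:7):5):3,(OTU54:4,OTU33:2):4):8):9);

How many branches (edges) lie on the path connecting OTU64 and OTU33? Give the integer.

5

The MRCA of OTU64 and OTU33 is the node subtending ((OTU48,((OTU38,OTU5),OTU64)),(OTU54,OTU33)).
From OTU64 up to that node: 3 branches. From OTU33 up to the same node: 2 branches. Total: 3 + 2 = 5.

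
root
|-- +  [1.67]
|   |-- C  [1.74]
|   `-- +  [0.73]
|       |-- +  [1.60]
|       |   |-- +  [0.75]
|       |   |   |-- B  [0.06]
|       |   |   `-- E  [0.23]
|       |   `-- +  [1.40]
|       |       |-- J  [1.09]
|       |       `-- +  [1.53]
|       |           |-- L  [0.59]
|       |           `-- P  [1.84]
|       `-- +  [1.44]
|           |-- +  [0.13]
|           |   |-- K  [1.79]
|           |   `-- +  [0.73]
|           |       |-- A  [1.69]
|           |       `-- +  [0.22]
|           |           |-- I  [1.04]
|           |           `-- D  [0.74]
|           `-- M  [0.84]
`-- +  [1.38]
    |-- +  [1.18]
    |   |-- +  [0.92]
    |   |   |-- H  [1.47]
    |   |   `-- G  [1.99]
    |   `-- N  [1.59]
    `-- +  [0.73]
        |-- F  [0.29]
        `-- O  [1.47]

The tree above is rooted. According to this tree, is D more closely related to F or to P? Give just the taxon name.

P

The MRCA of D and P subtends (((B,E),(J,(L,P))),((K,(A,(I,D))),M)) (10 taxa).
The MRCA of D and F is the root, subtending the entire tree (16 taxa).
The first is nested inside the second, so D shares a more recent common ancestor with P.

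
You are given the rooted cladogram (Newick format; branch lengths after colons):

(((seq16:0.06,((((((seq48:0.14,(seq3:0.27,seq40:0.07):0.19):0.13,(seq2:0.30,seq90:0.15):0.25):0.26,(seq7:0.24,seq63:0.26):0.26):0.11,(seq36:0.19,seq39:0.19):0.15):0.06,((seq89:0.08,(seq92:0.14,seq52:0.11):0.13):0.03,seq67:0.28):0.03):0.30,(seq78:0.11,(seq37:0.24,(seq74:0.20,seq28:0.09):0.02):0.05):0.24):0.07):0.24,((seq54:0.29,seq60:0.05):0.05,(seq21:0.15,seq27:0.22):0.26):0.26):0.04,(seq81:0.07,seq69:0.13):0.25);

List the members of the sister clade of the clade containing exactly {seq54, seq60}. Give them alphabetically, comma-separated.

The clade containing exactly {seq54, seq60} attaches to the tree at the node subtending ((seq54,seq60),(seq21,seq27)).
The other lineage descending from that same node — the sister group — is (seq21,seq27); its 2 tips in alphabetical order are the answer.

seq21, seq27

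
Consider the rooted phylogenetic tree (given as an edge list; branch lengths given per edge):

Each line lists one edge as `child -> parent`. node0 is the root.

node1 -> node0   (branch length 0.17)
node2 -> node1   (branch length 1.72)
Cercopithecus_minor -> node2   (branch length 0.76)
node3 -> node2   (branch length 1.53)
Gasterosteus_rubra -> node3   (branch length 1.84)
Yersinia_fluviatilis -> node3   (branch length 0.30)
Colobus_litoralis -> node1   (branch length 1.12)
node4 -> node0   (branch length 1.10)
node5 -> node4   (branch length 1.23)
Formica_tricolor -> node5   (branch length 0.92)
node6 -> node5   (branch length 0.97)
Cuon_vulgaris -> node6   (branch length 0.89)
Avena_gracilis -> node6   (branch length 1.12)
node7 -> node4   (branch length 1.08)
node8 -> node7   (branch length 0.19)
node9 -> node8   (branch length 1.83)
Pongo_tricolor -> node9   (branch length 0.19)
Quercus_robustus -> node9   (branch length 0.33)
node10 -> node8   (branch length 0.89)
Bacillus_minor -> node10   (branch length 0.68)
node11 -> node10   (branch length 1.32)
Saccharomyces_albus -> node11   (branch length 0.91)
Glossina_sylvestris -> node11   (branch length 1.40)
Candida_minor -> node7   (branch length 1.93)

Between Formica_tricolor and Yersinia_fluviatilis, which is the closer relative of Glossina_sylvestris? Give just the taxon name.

Formica_tricolor

The MRCA of Glossina_sylvestris and Formica_tricolor subtends ((Formica_tricolor,(Cuon_vulgaris,Avena_gracilis)),(((Pongo_tricolor,Quercus_robustus),(Bacillus_minor,(Saccharomyces_albus,Glossina_sylvestris))),Candida_minor)) (9 taxa).
The MRCA of Glossina_sylvestris and Yersinia_fluviatilis is the root, subtending the entire tree (13 taxa).
The first is nested inside the second, so Glossina_sylvestris shares a more recent common ancestor with Formica_tricolor.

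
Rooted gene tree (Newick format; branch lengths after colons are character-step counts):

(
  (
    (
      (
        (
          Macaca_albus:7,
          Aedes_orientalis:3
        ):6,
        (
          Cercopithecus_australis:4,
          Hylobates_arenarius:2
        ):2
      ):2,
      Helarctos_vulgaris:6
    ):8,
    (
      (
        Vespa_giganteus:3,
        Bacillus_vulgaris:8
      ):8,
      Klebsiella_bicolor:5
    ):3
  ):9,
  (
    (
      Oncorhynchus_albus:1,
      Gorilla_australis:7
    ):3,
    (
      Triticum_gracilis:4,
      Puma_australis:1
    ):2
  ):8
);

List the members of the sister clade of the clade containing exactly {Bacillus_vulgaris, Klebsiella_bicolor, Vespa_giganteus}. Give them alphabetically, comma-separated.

The clade containing exactly {Bacillus_vulgaris, Klebsiella_bicolor, Vespa_giganteus} attaches to the tree at the node subtending ((((Macaca_albus,Aedes_orientalis),(Cercopithecus_australis,Hylobates_arenarius)),Helarctos_vulgaris),((Vespa_giganteus,Bacillus_vulgaris),Klebsiella_bicolor)).
The other lineage descending from that same node — the sister group — is (((Macaca_albus,Aedes_orientalis),(Cercopithecus_australis,Hylobates_arenarius)),Helarctos_vulgaris); its 5 tips in alphabetical order are the answer.

Aedes_orientalis, Cercopithecus_australis, Helarctos_vulgaris, Hylobates_arenarius, Macaca_albus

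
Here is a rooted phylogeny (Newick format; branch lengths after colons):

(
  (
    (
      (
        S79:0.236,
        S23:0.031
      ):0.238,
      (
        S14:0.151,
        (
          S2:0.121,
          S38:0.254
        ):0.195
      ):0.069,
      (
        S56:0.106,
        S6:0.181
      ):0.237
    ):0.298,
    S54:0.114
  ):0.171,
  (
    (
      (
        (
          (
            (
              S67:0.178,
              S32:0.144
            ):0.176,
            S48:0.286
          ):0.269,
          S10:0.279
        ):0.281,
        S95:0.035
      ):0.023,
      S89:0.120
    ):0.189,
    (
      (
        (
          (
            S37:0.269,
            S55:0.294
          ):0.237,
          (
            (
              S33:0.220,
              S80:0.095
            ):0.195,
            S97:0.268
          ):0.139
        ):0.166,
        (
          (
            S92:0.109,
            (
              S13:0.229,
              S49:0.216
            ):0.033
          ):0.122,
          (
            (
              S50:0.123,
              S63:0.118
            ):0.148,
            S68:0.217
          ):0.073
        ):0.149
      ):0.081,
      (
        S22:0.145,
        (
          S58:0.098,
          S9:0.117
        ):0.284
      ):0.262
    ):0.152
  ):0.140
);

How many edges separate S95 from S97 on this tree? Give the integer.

8

The MRCA of S95 and S97 is the node subtending ((((((S67,S32),S48),S10),S95),S89),((((S37,S55),((S33,S80),S97)),((S92,(S13,S49)),((S50,S63),S68))),(S22,(S58,S9)))).
From S95 up to that node: 3 branches. From S97 up to the same node: 5 branches. Total: 3 + 5 = 8.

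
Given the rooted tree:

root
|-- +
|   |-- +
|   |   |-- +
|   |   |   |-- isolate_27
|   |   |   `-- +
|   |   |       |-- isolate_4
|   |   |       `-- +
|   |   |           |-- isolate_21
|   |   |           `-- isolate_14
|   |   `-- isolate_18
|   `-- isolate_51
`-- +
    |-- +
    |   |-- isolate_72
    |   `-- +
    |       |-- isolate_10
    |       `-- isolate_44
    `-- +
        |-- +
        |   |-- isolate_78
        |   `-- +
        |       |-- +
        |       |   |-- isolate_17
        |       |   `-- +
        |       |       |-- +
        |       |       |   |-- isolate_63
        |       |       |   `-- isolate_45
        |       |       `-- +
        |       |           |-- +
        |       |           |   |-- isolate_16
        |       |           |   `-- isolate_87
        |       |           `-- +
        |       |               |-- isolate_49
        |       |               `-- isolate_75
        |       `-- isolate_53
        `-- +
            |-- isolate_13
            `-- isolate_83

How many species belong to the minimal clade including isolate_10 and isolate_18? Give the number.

20

The MRCA of isolate_10 and isolate_18 is the root, so the clade is the entire tree.
That clade contains 20 terminal taxa: isolate_10, isolate_13, isolate_14, isolate_16, isolate_17, isolate_18, isolate_21, isolate_27, isolate_4, isolate_44, isolate_45, isolate_49, isolate_51, isolate_53, isolate_63, isolate_72, isolate_75, isolate_78, isolate_83, isolate_87.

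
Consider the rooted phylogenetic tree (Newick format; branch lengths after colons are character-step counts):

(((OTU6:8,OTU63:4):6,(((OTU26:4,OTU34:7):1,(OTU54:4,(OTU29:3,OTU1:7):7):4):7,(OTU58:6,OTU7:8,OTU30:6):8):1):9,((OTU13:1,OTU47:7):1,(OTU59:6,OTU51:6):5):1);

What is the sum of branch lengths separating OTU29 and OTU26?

The path runs OTU29 → … → MRCA → … → OTU26; the MRCA is the node subtending ((OTU26,OTU34),(OTU54,(OTU29,OTU1))).
Branch lengths along that path: 3 + 7 + 4 + 1 + 4 = 19.

19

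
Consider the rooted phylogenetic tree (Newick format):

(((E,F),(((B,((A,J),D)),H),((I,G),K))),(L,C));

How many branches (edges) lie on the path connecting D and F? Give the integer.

The MRCA of D and F is the node subtending ((E,F),(((B,((A,J),D)),H),((I,G),K))).
From D up to that node: 5 branches. From F up to the same node: 2 branches. Total: 5 + 2 = 7.

7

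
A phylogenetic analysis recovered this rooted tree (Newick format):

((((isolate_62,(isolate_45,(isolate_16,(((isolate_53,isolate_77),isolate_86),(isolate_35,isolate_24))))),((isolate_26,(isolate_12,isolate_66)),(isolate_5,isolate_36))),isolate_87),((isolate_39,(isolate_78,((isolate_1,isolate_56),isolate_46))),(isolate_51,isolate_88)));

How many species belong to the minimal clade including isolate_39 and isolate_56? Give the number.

5

The MRCA of isolate_39 and isolate_56 is the node subtending (isolate_39,(isolate_78,((isolate_1,isolate_56),isolate_46))).
That clade contains 5 terminal taxa: isolate_1, isolate_39, isolate_46, isolate_56, isolate_78.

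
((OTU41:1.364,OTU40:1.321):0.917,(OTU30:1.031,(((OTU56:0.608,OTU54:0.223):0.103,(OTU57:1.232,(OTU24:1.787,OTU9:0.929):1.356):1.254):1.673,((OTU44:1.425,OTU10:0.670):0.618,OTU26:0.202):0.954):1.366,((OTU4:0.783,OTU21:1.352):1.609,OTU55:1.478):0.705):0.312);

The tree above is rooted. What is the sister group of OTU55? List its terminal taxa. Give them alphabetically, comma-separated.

OTU55 attaches to the tree at the node subtending ((OTU4,OTU21),OTU55).
The other lineage descending from that same node — the sister group — is (OTU4,OTU21); its 2 tips in alphabetical order are the answer.

OTU21, OTU4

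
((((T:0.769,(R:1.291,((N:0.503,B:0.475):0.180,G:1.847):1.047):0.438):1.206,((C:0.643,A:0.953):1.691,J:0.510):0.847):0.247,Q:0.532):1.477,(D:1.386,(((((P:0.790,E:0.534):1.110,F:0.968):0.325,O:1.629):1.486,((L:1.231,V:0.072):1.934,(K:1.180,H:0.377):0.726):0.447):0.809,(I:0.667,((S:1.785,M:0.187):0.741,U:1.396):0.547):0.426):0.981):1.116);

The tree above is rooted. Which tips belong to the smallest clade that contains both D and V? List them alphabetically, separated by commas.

D, E, F, H, I, K, L, M, O, P, S, U, V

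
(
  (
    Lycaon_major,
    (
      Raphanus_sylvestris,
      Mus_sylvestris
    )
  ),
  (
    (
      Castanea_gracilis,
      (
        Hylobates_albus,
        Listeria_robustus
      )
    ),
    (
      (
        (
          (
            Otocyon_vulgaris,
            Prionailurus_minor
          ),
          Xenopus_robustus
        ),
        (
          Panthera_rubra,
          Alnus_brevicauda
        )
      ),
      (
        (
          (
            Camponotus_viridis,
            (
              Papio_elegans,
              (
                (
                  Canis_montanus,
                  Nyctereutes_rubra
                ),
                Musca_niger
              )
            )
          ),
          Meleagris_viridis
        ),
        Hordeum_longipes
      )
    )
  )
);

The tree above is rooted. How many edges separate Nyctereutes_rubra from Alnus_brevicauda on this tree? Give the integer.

10

The MRCA of Nyctereutes_rubra and Alnus_brevicauda is the node subtending ((((Otocyon_vulgaris,Prionailurus_minor),Xenopus_robustus),(Panthera_rubra,Alnus_brevicauda)),(((Camponotus_viridis,(Papio_elegans,((Canis_montanus,Nyctereutes_rubra),Musca_niger))),Meleagris_viridis),Hordeum_longipes)).
From Nyctereutes_rubra up to that node: 7 branches. From Alnus_brevicauda up to the same node: 3 branches. Total: 7 + 3 = 10.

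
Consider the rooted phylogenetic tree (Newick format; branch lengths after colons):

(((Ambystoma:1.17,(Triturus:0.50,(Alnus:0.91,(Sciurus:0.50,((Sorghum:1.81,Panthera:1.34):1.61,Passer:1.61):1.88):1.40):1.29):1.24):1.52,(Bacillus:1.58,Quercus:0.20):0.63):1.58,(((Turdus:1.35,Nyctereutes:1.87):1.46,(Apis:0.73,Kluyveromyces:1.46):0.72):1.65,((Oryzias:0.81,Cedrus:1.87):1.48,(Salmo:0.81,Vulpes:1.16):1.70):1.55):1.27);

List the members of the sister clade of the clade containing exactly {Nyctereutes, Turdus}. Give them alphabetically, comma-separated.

The clade containing exactly {Nyctereutes, Turdus} attaches to the tree at the node subtending ((Turdus,Nyctereutes),(Apis,Kluyveromyces)).
The other lineage descending from that same node — the sister group — is (Apis,Kluyveromyces); its 2 tips in alphabetical order are the answer.

Apis, Kluyveromyces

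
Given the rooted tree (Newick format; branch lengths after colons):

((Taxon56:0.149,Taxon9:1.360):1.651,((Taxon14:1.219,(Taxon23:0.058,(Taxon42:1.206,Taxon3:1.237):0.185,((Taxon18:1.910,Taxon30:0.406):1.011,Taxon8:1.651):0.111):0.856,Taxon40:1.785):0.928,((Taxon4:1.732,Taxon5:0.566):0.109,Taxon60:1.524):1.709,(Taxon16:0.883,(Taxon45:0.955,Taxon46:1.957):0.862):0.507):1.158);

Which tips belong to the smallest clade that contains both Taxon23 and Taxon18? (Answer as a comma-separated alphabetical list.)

Tracing Taxon23: it sits inside (Taxon23,(Taxon42,Taxon3),((Taxon18,Taxon30),Taxon8)).
Tracing Taxon18: it sits inside (Taxon18,Taxon30).
The smallest clade enclosing both is (Taxon23,(Taxon42,Taxon3),((Taxon18,Taxon30),Taxon8)); the answer is its 6 terminal taxa in alphabetical order.

Taxon18, Taxon23, Taxon3, Taxon30, Taxon42, Taxon8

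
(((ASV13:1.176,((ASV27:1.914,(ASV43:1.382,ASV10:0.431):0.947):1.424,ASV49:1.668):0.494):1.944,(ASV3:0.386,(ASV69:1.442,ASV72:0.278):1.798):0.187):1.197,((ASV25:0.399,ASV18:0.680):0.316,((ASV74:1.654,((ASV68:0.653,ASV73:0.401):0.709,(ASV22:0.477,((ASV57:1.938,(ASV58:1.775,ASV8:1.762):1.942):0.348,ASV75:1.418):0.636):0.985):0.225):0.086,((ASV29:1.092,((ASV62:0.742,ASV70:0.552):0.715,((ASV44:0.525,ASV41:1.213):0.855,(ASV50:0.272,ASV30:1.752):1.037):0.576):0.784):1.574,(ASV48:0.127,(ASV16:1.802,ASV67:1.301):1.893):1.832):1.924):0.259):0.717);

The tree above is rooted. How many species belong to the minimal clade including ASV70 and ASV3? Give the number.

28

The MRCA of ASV70 and ASV3 is the root, so the clade is the entire tree.
That clade contains 28 terminal taxa: ASV10, ASV13, ASV16, ASV18, ASV22, ASV25, ASV27, ASV29, ASV3, ASV30, ASV41, ASV43, ASV44, ASV48, ASV49, ASV50, ASV57, ASV58, ASV62, ASV67, ASV68, ASV69, ASV70, ASV72, ASV73, ASV74, ASV75, ASV8.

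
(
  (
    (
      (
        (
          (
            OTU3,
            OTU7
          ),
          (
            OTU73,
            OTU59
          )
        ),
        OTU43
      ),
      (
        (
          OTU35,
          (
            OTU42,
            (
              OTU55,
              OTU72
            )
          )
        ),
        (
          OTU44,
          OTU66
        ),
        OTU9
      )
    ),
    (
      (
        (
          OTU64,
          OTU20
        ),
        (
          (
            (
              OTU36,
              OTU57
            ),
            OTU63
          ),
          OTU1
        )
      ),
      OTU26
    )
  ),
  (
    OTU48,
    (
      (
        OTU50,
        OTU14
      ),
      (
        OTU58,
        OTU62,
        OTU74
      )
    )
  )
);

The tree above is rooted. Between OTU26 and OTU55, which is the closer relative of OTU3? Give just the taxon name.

The MRCA of OTU3 and OTU55 subtends ((((OTU3,OTU7),(OTU73,OTU59)),OTU43),((OTU35,(OTU42,(OTU55,OTU72))),(OTU44,OTU66),OTU9)) (12 taxa).
The MRCA of OTU3 and OTU26 subtends (((((OTU3,OTU7),(OTU73,OTU59)),OTU43),((OTU35,(OTU42,(OTU55,OTU72))),(OTU44,OTU66),OTU9)),(((OTU64,OTU20),(((OTU36,OTU57),OTU63),OTU1)),OTU26)) (19 taxa).
The first is nested inside the second, so OTU3 shares a more recent common ancestor with OTU55.

OTU55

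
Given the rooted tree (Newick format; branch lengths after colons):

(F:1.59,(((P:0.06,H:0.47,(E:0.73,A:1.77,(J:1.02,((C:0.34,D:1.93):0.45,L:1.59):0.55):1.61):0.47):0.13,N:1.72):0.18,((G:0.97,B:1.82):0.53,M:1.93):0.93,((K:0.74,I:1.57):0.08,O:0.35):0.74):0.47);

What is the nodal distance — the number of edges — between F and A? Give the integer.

6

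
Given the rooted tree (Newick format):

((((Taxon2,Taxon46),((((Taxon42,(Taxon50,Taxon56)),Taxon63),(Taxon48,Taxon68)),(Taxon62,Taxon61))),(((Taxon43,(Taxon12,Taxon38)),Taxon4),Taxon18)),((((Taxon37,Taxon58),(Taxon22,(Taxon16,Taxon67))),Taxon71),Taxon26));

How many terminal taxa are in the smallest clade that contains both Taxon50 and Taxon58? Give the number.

The MRCA of Taxon50 and Taxon58 is the root, so the clade is the entire tree.
That clade contains 22 terminal taxa: Taxon12, Taxon16, Taxon18, Taxon2, Taxon22, Taxon26, Taxon37, Taxon38, Taxon4, Taxon42, Taxon43, Taxon46, Taxon48, Taxon50, Taxon56, Taxon58, Taxon61, Taxon62, Taxon63, Taxon67, Taxon68, Taxon71.

22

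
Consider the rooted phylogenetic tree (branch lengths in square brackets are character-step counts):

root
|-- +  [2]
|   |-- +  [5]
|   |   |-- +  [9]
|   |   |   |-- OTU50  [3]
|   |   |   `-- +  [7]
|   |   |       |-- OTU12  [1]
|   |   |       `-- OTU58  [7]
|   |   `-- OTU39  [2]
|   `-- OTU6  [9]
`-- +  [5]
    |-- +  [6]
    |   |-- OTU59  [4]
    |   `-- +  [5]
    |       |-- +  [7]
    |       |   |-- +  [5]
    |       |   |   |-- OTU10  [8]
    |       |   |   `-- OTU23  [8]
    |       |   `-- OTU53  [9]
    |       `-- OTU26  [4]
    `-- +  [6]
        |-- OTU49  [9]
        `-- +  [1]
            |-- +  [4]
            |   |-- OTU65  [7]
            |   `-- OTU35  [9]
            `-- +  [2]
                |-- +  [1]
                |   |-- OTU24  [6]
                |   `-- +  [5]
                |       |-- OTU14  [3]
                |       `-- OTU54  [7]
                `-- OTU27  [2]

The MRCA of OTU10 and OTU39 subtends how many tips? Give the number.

17

The MRCA of OTU10 and OTU39 is the root, so the clade is the entire tree.
That clade contains 17 terminal taxa: OTU10, OTU12, OTU14, OTU23, OTU24, OTU26, OTU27, OTU35, OTU39, OTU49, OTU50, OTU53, OTU54, OTU58, OTU59, OTU6, OTU65.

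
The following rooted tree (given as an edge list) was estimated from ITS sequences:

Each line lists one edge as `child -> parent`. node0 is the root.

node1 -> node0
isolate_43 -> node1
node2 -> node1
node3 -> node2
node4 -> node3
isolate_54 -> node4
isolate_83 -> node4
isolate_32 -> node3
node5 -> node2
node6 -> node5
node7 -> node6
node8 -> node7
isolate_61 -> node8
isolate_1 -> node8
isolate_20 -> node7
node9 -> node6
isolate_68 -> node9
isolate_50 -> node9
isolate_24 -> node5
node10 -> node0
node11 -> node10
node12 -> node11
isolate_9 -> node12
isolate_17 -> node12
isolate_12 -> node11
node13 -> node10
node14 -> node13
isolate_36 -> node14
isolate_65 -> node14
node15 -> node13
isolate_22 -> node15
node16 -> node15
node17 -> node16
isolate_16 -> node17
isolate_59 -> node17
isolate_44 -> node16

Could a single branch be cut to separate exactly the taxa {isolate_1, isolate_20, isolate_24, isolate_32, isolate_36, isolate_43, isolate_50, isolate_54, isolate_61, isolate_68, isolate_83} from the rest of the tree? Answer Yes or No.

The MRCA of the listed taxa is the root, so the smallest clade containing them is the whole tree.
That clade also contains isolate_12, isolate_16, isolate_17, isolate_22, isolate_44, isolate_59, isolate_65, isolate_9, which are not in the proposed group, so the group is not monophyletic.

No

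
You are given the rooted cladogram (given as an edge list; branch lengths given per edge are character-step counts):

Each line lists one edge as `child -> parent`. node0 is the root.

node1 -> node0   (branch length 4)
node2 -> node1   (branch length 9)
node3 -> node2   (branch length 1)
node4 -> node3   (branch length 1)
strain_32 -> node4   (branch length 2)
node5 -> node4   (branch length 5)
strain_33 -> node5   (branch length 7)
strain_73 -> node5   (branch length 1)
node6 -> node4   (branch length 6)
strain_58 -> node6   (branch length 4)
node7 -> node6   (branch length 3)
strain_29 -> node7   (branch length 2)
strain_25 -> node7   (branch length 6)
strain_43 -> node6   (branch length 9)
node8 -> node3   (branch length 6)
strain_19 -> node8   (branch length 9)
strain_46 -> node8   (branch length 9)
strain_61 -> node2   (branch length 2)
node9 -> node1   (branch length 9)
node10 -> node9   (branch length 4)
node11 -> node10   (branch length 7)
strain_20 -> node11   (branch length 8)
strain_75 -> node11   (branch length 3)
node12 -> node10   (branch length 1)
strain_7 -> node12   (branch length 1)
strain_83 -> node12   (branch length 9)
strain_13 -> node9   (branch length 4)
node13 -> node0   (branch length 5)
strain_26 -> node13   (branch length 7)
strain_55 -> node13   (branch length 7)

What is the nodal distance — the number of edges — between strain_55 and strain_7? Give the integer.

7

The MRCA of strain_55 and strain_7 is the root of the tree.
From strain_55 up to that node: 2 branches. From strain_7 up to the same node: 5 branches. Total: 2 + 5 = 7.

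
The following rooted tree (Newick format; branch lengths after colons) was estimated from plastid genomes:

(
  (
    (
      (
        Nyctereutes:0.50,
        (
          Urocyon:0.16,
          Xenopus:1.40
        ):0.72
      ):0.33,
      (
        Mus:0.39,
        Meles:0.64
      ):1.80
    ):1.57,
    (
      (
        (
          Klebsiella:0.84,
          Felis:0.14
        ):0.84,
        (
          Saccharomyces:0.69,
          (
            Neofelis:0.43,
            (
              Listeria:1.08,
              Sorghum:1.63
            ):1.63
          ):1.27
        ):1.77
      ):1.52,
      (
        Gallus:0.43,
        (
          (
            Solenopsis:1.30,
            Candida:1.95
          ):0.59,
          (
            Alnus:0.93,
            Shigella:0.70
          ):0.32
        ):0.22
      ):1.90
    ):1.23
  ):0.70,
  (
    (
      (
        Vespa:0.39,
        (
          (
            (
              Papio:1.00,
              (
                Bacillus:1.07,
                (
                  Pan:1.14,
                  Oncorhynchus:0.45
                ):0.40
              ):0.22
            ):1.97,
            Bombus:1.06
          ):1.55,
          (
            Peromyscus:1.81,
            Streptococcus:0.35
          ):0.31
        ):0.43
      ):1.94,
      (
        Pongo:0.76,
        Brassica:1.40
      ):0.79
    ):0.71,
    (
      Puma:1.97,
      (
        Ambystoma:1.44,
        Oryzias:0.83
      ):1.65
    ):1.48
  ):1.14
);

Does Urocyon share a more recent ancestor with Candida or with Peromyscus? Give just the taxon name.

Candida

The MRCA of Urocyon and Candida subtends (((Nyctereutes,(Urocyon,Xenopus)),(Mus,Meles)),(((Klebsiella,Felis),(Saccharomyces,(Neofelis,(Listeria,Sorghum)))),(Gallus,((Solenopsis,Candida),(Alnus,Shigella))))) (16 taxa).
The MRCA of Urocyon and Peromyscus is the root, subtending the entire tree (29 taxa).
The first is nested inside the second, so Urocyon shares a more recent common ancestor with Candida.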